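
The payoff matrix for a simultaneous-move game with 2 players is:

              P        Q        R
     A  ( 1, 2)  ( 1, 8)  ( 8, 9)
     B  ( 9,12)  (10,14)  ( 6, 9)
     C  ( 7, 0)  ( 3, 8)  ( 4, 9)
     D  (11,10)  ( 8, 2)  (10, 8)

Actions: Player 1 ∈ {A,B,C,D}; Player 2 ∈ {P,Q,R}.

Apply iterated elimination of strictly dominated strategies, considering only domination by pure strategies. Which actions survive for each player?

P1 drop A (D beats it: P:11>1 Q:8>1 R:10>8)
P1 drop C (B beats it: P:9>7 Q:10>3 R:6>4)
P2 drop R (P beats it: B:12>9 D:10>8)
P1→{B,D} P2→{P,Q}

Survivors P1:{B,D} P2:{P,Q}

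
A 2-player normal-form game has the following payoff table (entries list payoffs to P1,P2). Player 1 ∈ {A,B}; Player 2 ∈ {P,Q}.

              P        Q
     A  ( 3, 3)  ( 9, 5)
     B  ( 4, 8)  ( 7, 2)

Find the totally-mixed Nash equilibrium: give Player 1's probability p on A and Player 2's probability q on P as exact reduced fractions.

P1 indiff ⇒ q·3+(1-q)·9 = q·4+(1-q)·7 ⇒ q(-1) = (1-q)(-2) ⇒ q = 2/3
P2 indiff ⇒ p·3+(1-p)·8 = p·5+(1-p)·2 ⇒ p(-2) = (1-p)(-6) ⇒ p = 3/4

p=3/4, q=2/3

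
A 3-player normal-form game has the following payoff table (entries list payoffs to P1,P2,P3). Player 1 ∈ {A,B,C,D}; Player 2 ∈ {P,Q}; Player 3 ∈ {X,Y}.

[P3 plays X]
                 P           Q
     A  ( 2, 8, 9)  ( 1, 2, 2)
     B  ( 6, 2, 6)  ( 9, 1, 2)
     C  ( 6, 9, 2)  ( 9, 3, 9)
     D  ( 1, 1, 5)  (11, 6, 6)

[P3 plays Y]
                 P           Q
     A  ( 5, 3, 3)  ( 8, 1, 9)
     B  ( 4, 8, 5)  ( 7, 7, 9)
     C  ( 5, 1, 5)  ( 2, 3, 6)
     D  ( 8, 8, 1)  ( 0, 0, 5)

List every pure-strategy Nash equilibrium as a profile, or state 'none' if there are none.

(A,P,X): not NE [P1→C gives 6>2]
(A,P,Y): not NE [P1→D gives 8>5; P3→X gives 9>3]
(A,Q,X): not NE [P1→D gives 11>1; P2→P gives 8>2; P3→Y gives 9>2]
(A,Q,Y): not NE [P2→P gives 3>1]
(B,P,X): NE
(B,P,Y): not NE [P1→D gives 8>4; P3→X gives 6>5]
(B,Q,X): not NE [P1→D gives 11>9; P2→P gives 2>1; P3→Y gives 9>2]
(B,Q,Y): not NE [P1→A gives 8>7; P2→P gives 8>7]
(C,P,X): not NE [P3→Y gives 5>2]
(C,P,Y): not NE [P1→D gives 8>5; P2→Q gives 3>1]
(C,Q,X): not NE [P1→D gives 11>9; P2→P gives 9>3]
(C,Q,Y): not NE [P1→A gives 8>2; P3→X gives 9>6]
(D,P,X): not NE [P1→C gives 6>1; P2→Q gives 6>1]
(D,P,Y): not NE [P3→X gives 5>1]
(D,Q,X): NE
(D,Q,Y): not NE [P1→A gives 8>0; P2→P gives 8>0; P3→X gives 6>5]

NE set: (B,P,X), (D,Q,X)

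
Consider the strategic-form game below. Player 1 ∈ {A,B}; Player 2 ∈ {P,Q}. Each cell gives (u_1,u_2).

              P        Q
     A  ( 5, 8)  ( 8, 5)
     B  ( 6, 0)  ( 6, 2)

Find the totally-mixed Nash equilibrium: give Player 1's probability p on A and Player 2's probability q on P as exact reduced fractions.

p=2/5, q=2/3

P1 indiff ⇒ q·5+(1-q)·8 = q·6+(1-q)·6 ⇒ q(-1) = (1-q)(-2) ⇒ q = 2/3
P2 indiff ⇒ p·8+(1-p)·0 = p·5+(1-p)·2 ⇒ p(3) = (1-p)(2) ⇒ p = 2/5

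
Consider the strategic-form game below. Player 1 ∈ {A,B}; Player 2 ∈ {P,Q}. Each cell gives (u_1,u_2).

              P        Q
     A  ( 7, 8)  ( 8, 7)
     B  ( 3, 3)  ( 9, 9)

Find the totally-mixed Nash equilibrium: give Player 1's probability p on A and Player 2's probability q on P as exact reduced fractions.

P1 indiff ⇒ q·7+(1-q)·8 = q·3+(1-q)·9 ⇒ q(4) = (1-q)(1) ⇒ q = 1/5
P2 indiff ⇒ p·8+(1-p)·3 = p·7+(1-p)·9 ⇒ p(1) = (1-p)(6) ⇒ p = 6/7

(p,q) = (6/7, 1/5)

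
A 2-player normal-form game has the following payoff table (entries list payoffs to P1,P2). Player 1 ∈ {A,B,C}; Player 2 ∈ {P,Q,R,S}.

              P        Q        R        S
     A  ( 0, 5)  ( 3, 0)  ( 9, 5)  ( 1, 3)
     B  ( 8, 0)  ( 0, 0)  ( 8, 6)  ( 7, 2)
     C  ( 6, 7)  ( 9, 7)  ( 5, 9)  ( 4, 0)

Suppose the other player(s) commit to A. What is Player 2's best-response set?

u_2(P vs A) = 5
u_2(Q vs A) = 0
u_2(R vs A) = 5
u_2(S vs A) = 3
max payoff 5 at {P,R}

argmax u_2 = {P,R}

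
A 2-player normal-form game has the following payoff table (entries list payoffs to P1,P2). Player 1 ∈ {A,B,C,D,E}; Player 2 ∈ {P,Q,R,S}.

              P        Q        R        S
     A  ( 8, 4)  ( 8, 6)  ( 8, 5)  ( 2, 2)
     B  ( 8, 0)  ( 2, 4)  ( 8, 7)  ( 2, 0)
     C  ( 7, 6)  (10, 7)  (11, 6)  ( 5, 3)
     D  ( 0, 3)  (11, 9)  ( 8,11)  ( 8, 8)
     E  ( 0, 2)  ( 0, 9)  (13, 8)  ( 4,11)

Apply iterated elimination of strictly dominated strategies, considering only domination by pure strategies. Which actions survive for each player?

IESDS → P1:{C,D,E} P2:{Q,R,S}

P2 drop P (Q beats it: A:6>4 B:4>0 C:7>6 D:9>3 E:9>2)
P1 drop A (C beats it: Q:10>8 R:11>8 S:5>2)
P1 drop B (C beats it: Q:10>2 R:11>8 S:5>2)
P1→{C,D,E} P2→{Q,R,S}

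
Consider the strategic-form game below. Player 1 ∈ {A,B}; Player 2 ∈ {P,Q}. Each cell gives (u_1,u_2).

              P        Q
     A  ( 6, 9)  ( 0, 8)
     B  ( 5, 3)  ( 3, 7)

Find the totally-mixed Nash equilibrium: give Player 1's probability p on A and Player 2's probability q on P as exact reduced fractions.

P1 indiff ⇒ q·6+(1-q)·0 = q·5+(1-q)·3 ⇒ q(1) = (1-q)(3) ⇒ q = 3/4
P2 indiff ⇒ p·9+(1-p)·3 = p·8+(1-p)·7 ⇒ p(1) = (1-p)(4) ⇒ p = 4/5

(p,q) = (4/5, 3/4)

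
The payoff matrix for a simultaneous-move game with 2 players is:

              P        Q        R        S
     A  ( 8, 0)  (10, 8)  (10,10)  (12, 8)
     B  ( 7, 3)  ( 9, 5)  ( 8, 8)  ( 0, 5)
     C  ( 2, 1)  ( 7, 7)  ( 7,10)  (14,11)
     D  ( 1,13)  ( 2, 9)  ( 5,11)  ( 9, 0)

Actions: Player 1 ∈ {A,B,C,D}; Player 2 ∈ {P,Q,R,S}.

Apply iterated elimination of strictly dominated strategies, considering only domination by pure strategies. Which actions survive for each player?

Survivors P1:{A,C} P2:{R,S}

P1 drop B (A beats it: P:8>7 Q:10>9 R:10>8 S:12>0)
P1 drop D (A beats it: P:8>1 Q:10>2 R:10>5 S:12>9)
P2 drop P (Q beats it: A:8>0 C:7>1)
P2 drop Q (R beats it: A:10>8 C:10>7)
P1→{A,C} P2→{R,S}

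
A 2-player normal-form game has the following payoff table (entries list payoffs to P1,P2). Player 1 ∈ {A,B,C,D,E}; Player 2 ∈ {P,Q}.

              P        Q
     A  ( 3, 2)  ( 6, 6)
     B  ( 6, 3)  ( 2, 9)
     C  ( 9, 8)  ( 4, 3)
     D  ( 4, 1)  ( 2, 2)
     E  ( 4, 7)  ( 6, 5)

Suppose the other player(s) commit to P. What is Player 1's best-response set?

u_1(A vs P) = 3
u_1(B vs P) = 6
u_1(C vs P) = 9
u_1(D vs P) = 4
u_1(E vs P) = 4
max payoff 9 at {C}

BR_1 = {C}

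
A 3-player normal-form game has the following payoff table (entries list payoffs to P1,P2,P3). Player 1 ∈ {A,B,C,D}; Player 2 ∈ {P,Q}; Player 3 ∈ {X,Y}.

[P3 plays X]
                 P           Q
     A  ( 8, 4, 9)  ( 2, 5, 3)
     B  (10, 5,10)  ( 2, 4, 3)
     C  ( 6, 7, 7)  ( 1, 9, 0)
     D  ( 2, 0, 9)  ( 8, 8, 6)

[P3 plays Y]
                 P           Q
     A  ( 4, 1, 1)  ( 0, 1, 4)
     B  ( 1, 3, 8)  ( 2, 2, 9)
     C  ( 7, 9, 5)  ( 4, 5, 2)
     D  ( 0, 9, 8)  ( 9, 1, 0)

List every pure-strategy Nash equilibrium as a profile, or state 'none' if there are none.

(A,P,X): not NE [P1→B gives 10>8; P2→Q gives 5>4]
(A,P,Y): not NE [P1→C gives 7>4; P3→X gives 9>1]
(A,Q,X): not NE [P1→D gives 8>2; P3→Y gives 4>3]
(A,Q,Y): not NE [P1→D gives 9>0]
(B,P,X): NE
(B,P,Y): not NE [P1→C gives 7>1; P3→X gives 10>8]
(B,Q,X): not NE [P1→D gives 8>2; P2→P gives 5>4; P3→Y gives 9>3]
(B,Q,Y): not NE [P1→D gives 9>2; P2→P gives 3>2]
(C,P,X): not NE [P1→B gives 10>6; P2→Q gives 9>7]
(C,P,Y): not NE [P3→X gives 7>5]
(C,Q,X): not NE [P1→D gives 8>1; P3→Y gives 2>0]
(C,Q,Y): not NE [P1→D gives 9>4; P2→P gives 9>5]
(D,P,X): not NE [P1→B gives 10>2; P2→Q gives 8>0]
(D,P,Y): not NE [P1→C gives 7>0; P3→X gives 9>8]
(D,Q,X): NE
(D,Q,Y): not NE [P2→P gives 9>1; P3→X gives 6>0]

PSNE = {(B,P,X), (D,Q,X)}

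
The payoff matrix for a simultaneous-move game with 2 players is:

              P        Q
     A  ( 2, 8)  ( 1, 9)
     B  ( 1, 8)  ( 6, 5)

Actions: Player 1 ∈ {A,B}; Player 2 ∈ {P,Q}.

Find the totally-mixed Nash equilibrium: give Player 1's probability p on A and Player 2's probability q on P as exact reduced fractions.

p=3/4, q=5/6

P1 indiff ⇒ q·2+(1-q)·1 = q·1+(1-q)·6 ⇒ q(1) = (1-q)(5) ⇒ q = 5/6
P2 indiff ⇒ p·8+(1-p)·8 = p·9+(1-p)·5 ⇒ p(-1) = (1-p)(-3) ⇒ p = 3/4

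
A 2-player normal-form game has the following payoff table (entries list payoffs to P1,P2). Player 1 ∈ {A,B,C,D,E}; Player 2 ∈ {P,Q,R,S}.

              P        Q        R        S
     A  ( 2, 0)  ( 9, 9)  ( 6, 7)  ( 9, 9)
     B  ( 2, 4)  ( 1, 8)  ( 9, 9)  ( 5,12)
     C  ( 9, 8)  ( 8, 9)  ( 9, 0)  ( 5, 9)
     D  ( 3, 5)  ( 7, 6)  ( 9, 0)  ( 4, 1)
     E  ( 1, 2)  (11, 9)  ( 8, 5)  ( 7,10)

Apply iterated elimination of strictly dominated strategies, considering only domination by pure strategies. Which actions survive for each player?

P2 drop P (Q beats it: A:9>0 B:8>4 C:9>8 D:6>5 E:9>2)
P2 drop R (S beats it: A:9>7 B:12>9 C:9>0 D:1>0 E:10>5)
P1 drop B (A beats it: Q:9>1 S:9>5)
P1 drop C (A beats it: Q:9>8 S:9>5)
P1 drop D (A beats it: Q:9>7 S:9>4)
P1→{A,E} P2→{Q,S}

Survivors P1:{A,E} P2:{Q,S}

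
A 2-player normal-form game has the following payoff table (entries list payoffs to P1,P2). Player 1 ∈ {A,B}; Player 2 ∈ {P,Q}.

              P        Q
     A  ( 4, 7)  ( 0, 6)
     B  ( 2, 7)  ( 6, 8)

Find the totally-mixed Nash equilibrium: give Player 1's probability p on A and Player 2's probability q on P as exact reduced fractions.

P1 indiff ⇒ q·4+(1-q)·0 = q·2+(1-q)·6 ⇒ q(2) = (1-q)(6) ⇒ q = 3/4
P2 indiff ⇒ p·7+(1-p)·7 = p·6+(1-p)·8 ⇒ p(1) = (1-p)(1) ⇒ p = 1/2

p=1/2, q=3/4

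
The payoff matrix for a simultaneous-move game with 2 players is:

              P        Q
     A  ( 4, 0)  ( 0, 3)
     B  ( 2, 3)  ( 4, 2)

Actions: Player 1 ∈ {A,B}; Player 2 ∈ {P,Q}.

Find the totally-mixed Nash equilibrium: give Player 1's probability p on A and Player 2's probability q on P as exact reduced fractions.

P1 indiff ⇒ q·4+(1-q)·0 = q·2+(1-q)·4 ⇒ q(2) = (1-q)(4) ⇒ q = 2/3
P2 indiff ⇒ p·0+(1-p)·3 = p·3+(1-p)·2 ⇒ p(-3) = (1-p)(-1) ⇒ p = 1/4

(p,q) = (1/4, 2/3)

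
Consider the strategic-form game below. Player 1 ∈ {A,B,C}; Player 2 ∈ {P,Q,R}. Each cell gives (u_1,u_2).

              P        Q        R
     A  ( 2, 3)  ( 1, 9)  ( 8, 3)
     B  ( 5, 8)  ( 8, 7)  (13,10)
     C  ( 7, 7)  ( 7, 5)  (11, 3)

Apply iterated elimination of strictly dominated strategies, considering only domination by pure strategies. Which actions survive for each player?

Survivors P1:{B,C} P2:{P,R}

P1 drop A (B beats it: P:5>2 Q:8>1 R:13>8)
P2 drop Q (P beats it: B:8>7 C:7>5)
P1→{B,C} P2→{P,R}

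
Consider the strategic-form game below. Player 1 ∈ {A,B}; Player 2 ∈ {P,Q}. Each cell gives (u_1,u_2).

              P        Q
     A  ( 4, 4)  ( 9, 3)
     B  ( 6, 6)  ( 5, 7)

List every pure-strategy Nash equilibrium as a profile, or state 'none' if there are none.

PSNE: ∅

(A,P): not NE [P1→B gives 6>4]
(A,Q): not NE [P2→P gives 4>3]
(B,P): not NE [P2→Q gives 7>6]
(B,Q): not NE [P1→A gives 9>5]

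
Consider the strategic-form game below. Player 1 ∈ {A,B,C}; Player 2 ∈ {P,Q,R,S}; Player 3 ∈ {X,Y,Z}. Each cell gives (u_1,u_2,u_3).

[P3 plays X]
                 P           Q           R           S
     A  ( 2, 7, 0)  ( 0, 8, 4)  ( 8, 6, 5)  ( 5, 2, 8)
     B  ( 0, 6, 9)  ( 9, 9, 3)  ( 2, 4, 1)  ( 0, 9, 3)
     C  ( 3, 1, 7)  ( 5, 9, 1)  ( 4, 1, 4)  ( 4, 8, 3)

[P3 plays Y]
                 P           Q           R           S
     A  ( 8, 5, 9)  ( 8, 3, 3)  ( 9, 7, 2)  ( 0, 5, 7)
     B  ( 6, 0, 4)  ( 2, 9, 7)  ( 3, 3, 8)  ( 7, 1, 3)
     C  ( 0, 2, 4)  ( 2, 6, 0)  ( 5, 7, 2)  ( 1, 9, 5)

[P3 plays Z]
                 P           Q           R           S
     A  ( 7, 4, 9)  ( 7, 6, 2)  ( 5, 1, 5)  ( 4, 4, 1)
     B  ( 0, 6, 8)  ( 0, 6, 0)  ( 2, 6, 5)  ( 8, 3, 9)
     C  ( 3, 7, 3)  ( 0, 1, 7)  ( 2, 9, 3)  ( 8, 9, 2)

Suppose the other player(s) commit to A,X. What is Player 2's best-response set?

u_2(P vs A,X) = 7
u_2(Q vs A,X) = 8
u_2(R vs A,X) = 6
u_2(S vs A,X) = 2
max payoff 8 at {Q}

argmax u_2 = {Q}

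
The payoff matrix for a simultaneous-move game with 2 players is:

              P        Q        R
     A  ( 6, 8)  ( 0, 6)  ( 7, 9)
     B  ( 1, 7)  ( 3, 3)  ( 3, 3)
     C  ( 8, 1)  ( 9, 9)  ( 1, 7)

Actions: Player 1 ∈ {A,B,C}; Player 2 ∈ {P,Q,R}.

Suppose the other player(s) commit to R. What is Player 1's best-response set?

P1 best: {A}

u_1(A vs R) = 7
u_1(B vs R) = 3
u_1(C vs R) = 1
max payoff 7 at {A}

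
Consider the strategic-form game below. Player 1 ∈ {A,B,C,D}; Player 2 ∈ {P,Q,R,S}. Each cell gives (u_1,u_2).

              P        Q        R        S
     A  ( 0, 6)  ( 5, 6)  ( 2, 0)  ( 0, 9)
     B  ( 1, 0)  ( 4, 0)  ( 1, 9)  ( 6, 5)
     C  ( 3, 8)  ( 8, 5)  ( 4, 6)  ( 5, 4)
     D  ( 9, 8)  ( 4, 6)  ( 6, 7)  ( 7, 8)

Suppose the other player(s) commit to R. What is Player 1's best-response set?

argmax u_1 = {D}

u_1(A vs R) = 2
u_1(B vs R) = 1
u_1(C vs R) = 4
u_1(D vs R) = 6
max payoff 6 at {D}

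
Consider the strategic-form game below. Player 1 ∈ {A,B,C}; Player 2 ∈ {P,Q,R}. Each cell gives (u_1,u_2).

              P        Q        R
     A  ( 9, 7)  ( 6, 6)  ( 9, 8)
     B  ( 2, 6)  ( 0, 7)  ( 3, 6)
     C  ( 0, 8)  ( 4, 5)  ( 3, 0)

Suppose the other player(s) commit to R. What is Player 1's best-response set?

argmax u_1 = {A}

u_1(A vs R) = 9
u_1(B vs R) = 3
u_1(C vs R) = 3
max payoff 9 at {A}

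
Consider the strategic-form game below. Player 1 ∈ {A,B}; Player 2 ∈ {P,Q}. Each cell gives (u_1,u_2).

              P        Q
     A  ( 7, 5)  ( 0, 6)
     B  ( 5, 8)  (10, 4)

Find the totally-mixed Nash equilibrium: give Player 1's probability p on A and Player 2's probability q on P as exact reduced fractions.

(p,q) = (4/5, 5/6)

P1 indiff ⇒ q·7+(1-q)·0 = q·5+(1-q)·10 ⇒ q(2) = (1-q)(10) ⇒ q = 5/6
P2 indiff ⇒ p·5+(1-p)·8 = p·6+(1-p)·4 ⇒ p(-1) = (1-p)(-4) ⇒ p = 4/5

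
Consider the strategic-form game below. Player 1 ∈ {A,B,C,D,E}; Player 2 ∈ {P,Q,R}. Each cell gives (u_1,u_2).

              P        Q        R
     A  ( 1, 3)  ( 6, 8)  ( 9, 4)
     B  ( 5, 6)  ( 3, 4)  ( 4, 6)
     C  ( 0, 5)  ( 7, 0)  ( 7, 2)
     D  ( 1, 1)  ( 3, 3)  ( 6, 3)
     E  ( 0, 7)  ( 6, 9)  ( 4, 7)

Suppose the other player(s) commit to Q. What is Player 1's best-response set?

argmax u_1 = {C}

u_1(A vs Q) = 6
u_1(B vs Q) = 3
u_1(C vs Q) = 7
u_1(D vs Q) = 3
u_1(E vs Q) = 6
max payoff 7 at {C}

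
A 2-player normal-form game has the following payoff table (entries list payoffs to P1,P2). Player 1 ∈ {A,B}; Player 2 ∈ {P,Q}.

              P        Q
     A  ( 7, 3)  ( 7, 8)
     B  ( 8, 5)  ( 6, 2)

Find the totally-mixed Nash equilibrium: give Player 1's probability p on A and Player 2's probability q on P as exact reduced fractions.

(p,q) = (3/8, 1/2)

P1 indiff ⇒ q·7+(1-q)·7 = q·8+(1-q)·6 ⇒ q(-1) = (1-q)(-1) ⇒ q = 1/2
P2 indiff ⇒ p·3+(1-p)·5 = p·8+(1-p)·2 ⇒ p(-5) = (1-p)(-3) ⇒ p = 3/8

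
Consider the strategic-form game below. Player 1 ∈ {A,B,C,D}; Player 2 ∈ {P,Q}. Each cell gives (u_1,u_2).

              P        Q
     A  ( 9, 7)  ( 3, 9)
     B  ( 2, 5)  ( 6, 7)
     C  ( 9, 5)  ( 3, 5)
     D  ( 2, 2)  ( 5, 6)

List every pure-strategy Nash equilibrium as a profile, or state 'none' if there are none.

NE set: (B,Q), (C,P)

(A,P): not NE [P2→Q gives 9>7]
(A,Q): not NE [P1→B gives 6>3]
(B,P): not NE [P1→C gives 9>2; P2→Q gives 7>5]
(B,Q): NE
(C,P): NE
(C,Q): not NE [P1→B gives 6>3]
(D,P): not NE [P1→C gives 9>2; P2→Q gives 6>2]
(D,Q): not NE [P1→B gives 6>5]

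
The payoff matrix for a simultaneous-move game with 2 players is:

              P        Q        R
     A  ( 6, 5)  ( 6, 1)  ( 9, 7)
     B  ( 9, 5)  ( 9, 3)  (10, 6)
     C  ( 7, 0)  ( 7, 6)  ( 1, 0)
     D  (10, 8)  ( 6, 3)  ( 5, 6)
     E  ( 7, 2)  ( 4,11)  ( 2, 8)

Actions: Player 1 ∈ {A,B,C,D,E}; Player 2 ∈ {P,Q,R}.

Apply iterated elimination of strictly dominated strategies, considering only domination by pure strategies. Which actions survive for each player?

P1 drop A (B beats it: P:9>6 Q:9>6 R:10>9)
P1 drop C (B beats it: P:9>7 Q:9>7 R:10>1)
P1 drop E (B beats it: P:9>7 Q:9>4 R:10>2)
P2 drop Q (P beats it: B:5>3 D:8>3)
P1→{B,D} P2→{P,R}

IESDS → P1:{B,D} P2:{P,R}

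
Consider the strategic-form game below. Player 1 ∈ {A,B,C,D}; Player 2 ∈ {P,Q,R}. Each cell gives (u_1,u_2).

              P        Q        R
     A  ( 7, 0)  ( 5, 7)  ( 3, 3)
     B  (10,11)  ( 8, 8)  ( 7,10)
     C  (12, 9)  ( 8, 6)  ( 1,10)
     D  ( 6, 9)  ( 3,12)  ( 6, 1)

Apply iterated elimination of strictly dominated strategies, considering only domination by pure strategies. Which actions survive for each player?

Survivors P1:{B,C} P2:{P,R}

P1 drop A (B beats it: P:10>7 Q:8>5 R:7>3)
P1 drop D (B beats it: P:10>6 Q:8>3 R:7>6)
P2 drop Q (P beats it: B:11>8 C:9>6)
P1→{B,C} P2→{P,R}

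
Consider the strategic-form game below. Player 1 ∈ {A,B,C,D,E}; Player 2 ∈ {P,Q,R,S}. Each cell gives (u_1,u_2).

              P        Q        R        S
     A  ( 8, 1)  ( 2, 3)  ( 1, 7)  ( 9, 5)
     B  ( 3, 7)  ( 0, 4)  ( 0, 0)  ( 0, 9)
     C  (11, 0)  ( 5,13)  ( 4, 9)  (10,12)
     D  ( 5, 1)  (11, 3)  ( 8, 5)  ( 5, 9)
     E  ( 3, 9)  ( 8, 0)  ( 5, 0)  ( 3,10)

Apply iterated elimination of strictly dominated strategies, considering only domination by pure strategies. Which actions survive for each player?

P1 drop A (C beats it: P:11>8 Q:5>2 R:4>1 S:10>9)
P1 drop B (C beats it: P:11>3 Q:5>0 R:4>0 S:10>0)
P1 drop E (D beats it: P:5>3 Q:11>8 R:8>5 S:5>3)
P2 drop P (Q beats it: C:13>0 D:3>1)
P2 drop R (S beats it: C:12>9 D:9>5)
P1→{C,D} P2→{Q,S}

IESDS → P1:{C,D} P2:{Q,S}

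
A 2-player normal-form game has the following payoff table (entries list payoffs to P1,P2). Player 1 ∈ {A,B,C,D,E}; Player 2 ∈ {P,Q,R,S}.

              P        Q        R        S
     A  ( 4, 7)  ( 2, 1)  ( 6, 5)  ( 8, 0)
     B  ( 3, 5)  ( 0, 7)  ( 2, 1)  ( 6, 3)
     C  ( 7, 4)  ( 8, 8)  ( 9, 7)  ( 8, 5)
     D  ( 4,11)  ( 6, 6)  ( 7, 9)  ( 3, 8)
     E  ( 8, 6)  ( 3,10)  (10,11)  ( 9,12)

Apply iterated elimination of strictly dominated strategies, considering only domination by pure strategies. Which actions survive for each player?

P1 drop A (E beats it: P:8>4 Q:3>2 R:10>6 S:9>8)
P1 drop B (C beats it: P:7>3 Q:8>0 R:9>2 S:8>6)
P1 drop D (C beats it: P:7>4 Q:8>6 R:9>7 S:8>3)
P2 drop P (Q beats it: C:8>4 E:10>6)
P1→{C,E} P2→{Q,R,S}

Remaining: P1:{C,E} P2:{Q,R,S}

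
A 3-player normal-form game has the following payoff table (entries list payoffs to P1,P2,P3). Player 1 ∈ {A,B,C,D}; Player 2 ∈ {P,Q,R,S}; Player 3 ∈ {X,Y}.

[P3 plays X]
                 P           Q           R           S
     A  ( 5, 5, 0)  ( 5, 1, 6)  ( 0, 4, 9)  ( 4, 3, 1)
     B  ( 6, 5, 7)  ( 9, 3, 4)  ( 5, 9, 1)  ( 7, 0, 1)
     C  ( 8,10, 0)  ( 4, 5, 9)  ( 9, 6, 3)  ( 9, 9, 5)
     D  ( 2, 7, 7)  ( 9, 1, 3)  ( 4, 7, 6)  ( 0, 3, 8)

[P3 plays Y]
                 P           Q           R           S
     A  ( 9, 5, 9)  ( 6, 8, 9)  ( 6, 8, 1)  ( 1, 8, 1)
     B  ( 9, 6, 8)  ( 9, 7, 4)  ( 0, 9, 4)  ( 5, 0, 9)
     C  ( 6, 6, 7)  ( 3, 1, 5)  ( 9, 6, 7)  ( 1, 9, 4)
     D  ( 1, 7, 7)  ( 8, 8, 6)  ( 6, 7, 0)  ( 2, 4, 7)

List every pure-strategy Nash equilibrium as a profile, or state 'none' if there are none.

PSNE: ∅

(A,P,X): not NE [P1→C gives 8>5; P3→Y gives 9>0]
(A,P,Y): not NE [P2→S gives 8>5]
(A,Q,X): not NE [P1→D gives 9>5; P2→P gives 5>1; P3→Y gives 9>6]
(A,Q,Y): not NE [P1→B gives 9>6]
(A,R,X): not NE [P1→C gives 9>0; P2→P gives 5>4]
(A,R,Y): not NE [P1→C gives 9>6; P3→X gives 9>1]
(A,S,X): not NE [P1→C gives 9>4; P2→P gives 5>3]
(A,S,Y): not NE [P1→B gives 5>1]
(B,P,X): not NE [P1→C gives 8>6; P2→R gives 9>5; P3→Y gives 8>7]
(B,P,Y): not NE [P2→R gives 9>6]
(B,Q,X): not NE [P2→R gives 9>3]
(B,Q,Y): not NE [P2→R gives 9>7]
(B,R,X): not NE [P1→C gives 9>5; P3→Y gives 4>1]
(B,R,Y): not NE [P1→C gives 9>0]
(B,S,X): not NE [P1→C gives 9>7; P2→R gives 9>0; P3→Y gives 9>1]
(B,S,Y): not NE [P2→R gives 9>0]
(C,P,X): not NE [P3→Y gives 7>0]
(C,P,Y): not NE [P1→B gives 9>6; P2→S gives 9>6]
(C,Q,X): not NE [P1→D gives 9>4; P2→P gives 10>5]
(C,Q,Y): not NE [P1→B gives 9>3; P2→S gives 9>1; P3→X gives 9>5]
(C,R,X): not NE [P2→P gives 10>6; P3→Y gives 7>3]
(C,R,Y): not NE [P2→S gives 9>6]
(C,S,X): not NE [P2→P gives 10>9]
(C,S,Y): not NE [P1→B gives 5>1; P3→X gives 5>4]
(D,P,X): not NE [P1→C gives 8>2]
(D,P,Y): not NE [P1→B gives 9>1; P2→Q gives 8>7]
(D,Q,X): not NE [P2→R gives 7>1; P3→Y gives 6>3]
(D,Q,Y): not NE [P1→B gives 9>8]
(D,R,X): not NE [P1→C gives 9>4]
(D,R,Y): not NE [P1→C gives 9>6; P2→Q gives 8>7; P3→X gives 6>0]
(D,S,X): not NE [P1→C gives 9>0; P2→R gives 7>3]
(D,S,Y): not NE [P1→B gives 5>2; P2→Q gives 8>4; P3→X gives 8>7]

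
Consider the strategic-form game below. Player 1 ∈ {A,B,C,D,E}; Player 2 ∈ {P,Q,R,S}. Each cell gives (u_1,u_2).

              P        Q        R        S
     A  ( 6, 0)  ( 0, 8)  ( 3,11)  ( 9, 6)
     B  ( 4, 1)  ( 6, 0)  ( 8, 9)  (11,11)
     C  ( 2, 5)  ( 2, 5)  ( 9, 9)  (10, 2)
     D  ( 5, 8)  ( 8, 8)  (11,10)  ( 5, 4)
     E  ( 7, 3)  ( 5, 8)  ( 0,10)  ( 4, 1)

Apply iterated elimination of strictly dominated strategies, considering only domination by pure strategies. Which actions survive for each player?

P2 drop P (R beats it: A:11>0 B:9>1 C:9>5 D:10>8 E:10>3)
P1 drop A (B beats it: Q:6>0 R:8>3 S:11>9)
P1 drop E (B beats it: Q:6>5 R:8>0 S:11>4)
P2 drop Q (R beats it: B:9>0 C:9>5 D:10>8)
P1→{B,C,D} P2→{R,S}

Survivors P1:{B,C,D} P2:{R,S}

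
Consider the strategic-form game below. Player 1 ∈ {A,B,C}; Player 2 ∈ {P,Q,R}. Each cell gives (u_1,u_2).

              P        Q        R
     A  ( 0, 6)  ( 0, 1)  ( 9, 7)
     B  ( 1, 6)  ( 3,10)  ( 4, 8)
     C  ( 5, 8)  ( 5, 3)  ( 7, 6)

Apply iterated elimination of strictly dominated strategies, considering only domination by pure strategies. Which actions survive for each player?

Survivors P1:{A,C} P2:{P,R}

P1 drop B (C beats it: P:5>1 Q:5>3 R:7>4)
P2 drop Q (P beats it: A:6>1 C:8>3)
P1→{A,C} P2→{P,R}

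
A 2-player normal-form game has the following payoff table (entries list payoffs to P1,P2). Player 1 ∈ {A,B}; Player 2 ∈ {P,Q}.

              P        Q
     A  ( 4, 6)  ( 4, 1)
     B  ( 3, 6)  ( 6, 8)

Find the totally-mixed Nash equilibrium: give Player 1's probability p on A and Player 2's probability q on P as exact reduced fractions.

P1 indiff ⇒ q·4+(1-q)·4 = q·3+(1-q)·6 ⇒ q(1) = (1-q)(2) ⇒ q = 2/3
P2 indiff ⇒ p·6+(1-p)·6 = p·1+(1-p)·8 ⇒ p(5) = (1-p)(2) ⇒ p = 2/7

p=2/7, q=2/3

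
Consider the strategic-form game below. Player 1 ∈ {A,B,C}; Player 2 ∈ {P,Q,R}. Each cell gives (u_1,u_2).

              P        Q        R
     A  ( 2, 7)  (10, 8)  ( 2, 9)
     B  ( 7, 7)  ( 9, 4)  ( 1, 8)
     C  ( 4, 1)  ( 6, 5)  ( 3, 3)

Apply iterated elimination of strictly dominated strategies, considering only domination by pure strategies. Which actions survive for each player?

IESDS → P1:{A,C} P2:{Q,R}

P2 drop P (R beats it: A:9>7 B:8>7 C:3>1)
P1 drop B (A beats it: Q:10>9 R:2>1)
P1→{A,C} P2→{Q,R}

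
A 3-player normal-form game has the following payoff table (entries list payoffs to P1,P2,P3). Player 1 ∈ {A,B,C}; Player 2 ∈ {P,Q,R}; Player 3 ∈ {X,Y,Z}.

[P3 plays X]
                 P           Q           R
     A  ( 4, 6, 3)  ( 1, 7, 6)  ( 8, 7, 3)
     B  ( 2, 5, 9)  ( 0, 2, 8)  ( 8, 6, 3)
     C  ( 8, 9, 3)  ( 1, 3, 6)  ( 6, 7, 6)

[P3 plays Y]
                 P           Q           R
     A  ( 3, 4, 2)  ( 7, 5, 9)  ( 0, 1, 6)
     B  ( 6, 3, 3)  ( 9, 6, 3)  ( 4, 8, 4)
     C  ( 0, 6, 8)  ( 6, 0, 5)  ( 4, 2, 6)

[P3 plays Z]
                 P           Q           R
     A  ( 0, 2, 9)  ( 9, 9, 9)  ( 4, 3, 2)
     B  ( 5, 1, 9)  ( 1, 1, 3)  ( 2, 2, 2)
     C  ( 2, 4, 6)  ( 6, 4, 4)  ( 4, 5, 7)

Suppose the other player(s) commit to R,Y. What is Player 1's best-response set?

u_1(A vs R,Y) = 0
u_1(B vs R,Y) = 4
u_1(C vs R,Y) = 4
max payoff 4 at {B,C}

P1 best: {B,C}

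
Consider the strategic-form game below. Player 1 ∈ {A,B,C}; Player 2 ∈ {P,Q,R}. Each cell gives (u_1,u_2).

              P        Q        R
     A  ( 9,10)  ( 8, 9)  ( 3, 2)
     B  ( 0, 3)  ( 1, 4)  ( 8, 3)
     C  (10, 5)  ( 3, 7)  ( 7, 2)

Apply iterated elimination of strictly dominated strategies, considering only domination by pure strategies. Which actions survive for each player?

P2 drop R (Q beats it: A:9>2 B:4>3 C:7>2)
P1 drop B (A beats it: P:9>0 Q:8>1)
P1→{A,C} P2→{P,Q}

Remaining: P1:{A,C} P2:{P,Q}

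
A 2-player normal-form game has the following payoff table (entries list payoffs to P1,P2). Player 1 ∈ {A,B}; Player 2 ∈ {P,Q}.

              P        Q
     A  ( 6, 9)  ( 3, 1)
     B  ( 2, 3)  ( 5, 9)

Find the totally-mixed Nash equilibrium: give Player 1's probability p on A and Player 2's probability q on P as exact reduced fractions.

P1 indiff ⇒ q·6+(1-q)·3 = q·2+(1-q)·5 ⇒ q(4) = (1-q)(2) ⇒ q = 1/3
P2 indiff ⇒ p·9+(1-p)·3 = p·1+(1-p)·9 ⇒ p(8) = (1-p)(6) ⇒ p = 3/7

p=3/7, q=1/3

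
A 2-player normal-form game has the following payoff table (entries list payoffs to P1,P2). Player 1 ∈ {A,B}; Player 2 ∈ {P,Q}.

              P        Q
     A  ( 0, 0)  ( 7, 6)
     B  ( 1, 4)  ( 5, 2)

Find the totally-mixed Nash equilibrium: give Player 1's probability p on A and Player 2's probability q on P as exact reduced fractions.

P1 indiff ⇒ q·0+(1-q)·7 = q·1+(1-q)·5 ⇒ q(-1) = (1-q)(-2) ⇒ q = 2/3
P2 indiff ⇒ p·0+(1-p)·4 = p·6+(1-p)·2 ⇒ p(-6) = (1-p)(-2) ⇒ p = 1/4

(p,q) = (1/4, 2/3)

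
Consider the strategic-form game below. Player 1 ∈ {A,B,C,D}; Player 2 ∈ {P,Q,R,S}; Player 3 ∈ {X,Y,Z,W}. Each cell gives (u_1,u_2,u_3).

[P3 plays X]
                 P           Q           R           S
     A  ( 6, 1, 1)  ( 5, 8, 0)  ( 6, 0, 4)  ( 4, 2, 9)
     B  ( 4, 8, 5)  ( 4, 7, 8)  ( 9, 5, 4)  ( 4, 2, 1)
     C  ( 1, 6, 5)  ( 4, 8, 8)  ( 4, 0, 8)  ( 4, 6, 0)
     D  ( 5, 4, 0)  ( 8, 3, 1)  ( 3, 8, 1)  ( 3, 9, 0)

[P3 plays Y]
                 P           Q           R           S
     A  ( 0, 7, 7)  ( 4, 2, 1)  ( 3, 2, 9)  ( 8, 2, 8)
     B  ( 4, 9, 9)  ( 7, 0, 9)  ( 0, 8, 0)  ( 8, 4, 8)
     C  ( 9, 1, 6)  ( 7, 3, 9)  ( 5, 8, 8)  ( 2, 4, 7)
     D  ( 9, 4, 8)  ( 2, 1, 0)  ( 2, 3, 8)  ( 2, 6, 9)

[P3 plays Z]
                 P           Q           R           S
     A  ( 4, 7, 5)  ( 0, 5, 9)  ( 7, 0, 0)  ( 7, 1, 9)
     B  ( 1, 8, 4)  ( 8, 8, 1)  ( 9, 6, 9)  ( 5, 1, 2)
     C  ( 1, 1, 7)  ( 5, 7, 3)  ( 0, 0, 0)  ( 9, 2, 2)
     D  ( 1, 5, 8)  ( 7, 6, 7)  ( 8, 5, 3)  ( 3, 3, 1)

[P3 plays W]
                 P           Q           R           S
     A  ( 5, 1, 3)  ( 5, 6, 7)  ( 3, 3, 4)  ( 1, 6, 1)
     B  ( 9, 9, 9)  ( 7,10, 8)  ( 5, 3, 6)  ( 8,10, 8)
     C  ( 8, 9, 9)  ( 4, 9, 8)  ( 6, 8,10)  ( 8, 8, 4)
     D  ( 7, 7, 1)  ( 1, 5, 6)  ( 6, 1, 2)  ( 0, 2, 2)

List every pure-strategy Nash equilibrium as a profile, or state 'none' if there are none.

(A,P,X): not NE [P2→Q gives 8>1; P3→Y gives 7>1]
(A,P,Y): not NE [P1→D gives 9>0]
(A,P,Z): not NE [P3→Y gives 7>5]
(A,P,W): not NE [P1→B gives 9>5; P2→S gives 6>1; P3→Y gives 7>3]
(A,Q,X): not NE [P1→D gives 8>5; P3→Z gives 9>0]
(A,Q,Y): not NE [P1→C gives 7>4; P2→P gives 7>2; P3→Z gives 9>1]
(A,Q,Z): not NE [P1→B gives 8>0; P2→P gives 7>5]
(A,Q,W): not NE [P1→B gives 7>5; P3→Z gives 9>7]
(A,R,X): not NE [P1→B gives 9>6; P2→Q gives 8>0; P3→Y gives 9>4]
(A,R,Y): not NE [P1→C gives 5>3; P2→P gives 7>2]
(A,R,Z): not NE [P1→B gives 9>7; P2→P gives 7>0; P3→Y gives 9>0]
(A,R,W): not NE [P1→D gives 6>3; P2→S gives 6>3; P3→Y gives 9>4]
(A,S,X): not NE [P2→Q gives 8>2]
(A,S,Y): not NE [P2→P gives 7>2; P3→Z gives 9>8]
(A,S,Z): not NE [P1→C gives 9>7; P2→P gives 7>1]
(A,S,W): not NE [P1→C gives 8>1; P3→Z gives 9>1]
(B,P,X): not NE [P1→A gives 6>4; P3→W gives 9>5]
(B,P,Y): not NE [P1→D gives 9>4]
(B,P,Z): not NE [P1→A gives 4>1; P3→W gives 9>4]
(B,P,W): not NE [P2→S gives 10>9]
(B,Q,X): not NE [P1→D gives 8>4; P2→P gives 8>7; P3→Y gives 9>8]
(B,Q,Y): not NE [P2→P gives 9>0]
(B,Q,Z): not NE [P3→Y gives 9>1]
(B,Q,W): not NE [P3→Y gives 9>8]
(B,R,X): not NE [P2→P gives 8>5; P3→Z gives 9>4]
(B,R,Y): not NE [P1→C gives 5>0; P2→P gives 9>8; P3→Z gives 9>0]
(B,R,Z): not NE [P2→Q gives 8>6]
(B,R,W): not NE [P1→D gives 6>5; P2→S gives 10>3; P3→Z gives 9>6]
(B,S,X): not NE [P2→P gives 8>2; P3→W gives 8>1]
(B,S,Y): not NE [P2→P gives 9>4]
(B,S,Z): not NE [P1→C gives 9>5; P2→Q gives 8>1; P3→W gives 8>2]
(B,S,W): NE
(C,P,X): not NE [P1→A gives 6>1; P2→Q gives 8>6; P3→W gives 9>5]
(C,P,Y): not NE [P2→R gives 8>1; P3→W gives 9>6]
(C,P,Z): not NE [P1→A gives 4>1; P2→Q gives 7>1; P3→W gives 9>7]
(C,P,W): not NE [P1→B gives 9>8]
(C,Q,X): not NE [P1→D gives 8>4; P3→Y gives 9>8]
(C,Q,Y): not NE [P2→R gives 8>3]
(C,Q,Z): not NE [P1→B gives 8>5; P3→Y gives 9>3]
(C,Q,W): not NE [P1→B gives 7>4; P3→Y gives 9>8]
(C,R,X): not NE [P1→B gives 9>4; P2→Q gives 8>0; P3→W gives 10>8]
(C,R,Y): not NE [P3→W gives 10>8]
(C,R,Z): not NE [P1→B gives 9>0; P2→Q gives 7>0; P3→W gives 10>0]
(C,R,W): not NE [P2→Q gives 9>8]
(C,S,X): not NE [P2→Q gives 8>6; P3→Y gives 7>0]
(C,S,Y): not NE [P1→B gives 8>2; P2→R gives 8>4]
(C,S,Z): not NE [P2→Q gives 7>2; P3→Y gives 7>2]
(C,S,W): not NE [P2→Q gives 9>8; P3→Y gives 7>4]
(D,P,X): not NE [P1→A gives 6>5; P2→S gives 9>4; P3→Z gives 8>0]
(D,P,Y): not NE [P2→S gives 6>4]
(D,P,Z): not NE [P1→A gives 4>1; P2→Q gives 6>5]
(D,P,W): not NE [P1→B gives 9>7; P3→Z gives 8>1]
(D,Q,X): not NE [P2→S gives 9>3; P3→Z gives 7>1]
(D,Q,Y): not NE [P1→C gives 7>2; P2→S gives 6>1; P3→Z gives 7>0]
(D,Q,Z): not NE [P1→B gives 8>7]
(D,Q,W): not NE [P1→B gives 7>1; P2→P gives 7>5; P3→Z gives 7>6]
(D,R,X): not NE [P1→B gives 9>3; P2→S gives 9>8; P3→Y gives 8>1]
(D,R,Y): not NE [P1→C gives 5>2; P2→S gives 6>3]
(D,R,Z): not NE [P1→B gives 9>8; P2→Q gives 6>5; P3→Y gives 8>3]
(D,R,W): not NE [P2→P gives 7>1; P3→Y gives 8>2]
(D,S,X): not NE [P1→C gives 4>3; P3→Y gives 9>0]
(D,S,Y): not NE [P1→B gives 8>2]
(D,S,Z): not NE [P1→C gives 9>3; P2→Q gives 6>3; P3→Y gives 9>1]
(D,S,W): not NE [P1→C gives 8>0; P2→P gives 7>2; P3→Y gives 9>2]

NE set: (B,S,W)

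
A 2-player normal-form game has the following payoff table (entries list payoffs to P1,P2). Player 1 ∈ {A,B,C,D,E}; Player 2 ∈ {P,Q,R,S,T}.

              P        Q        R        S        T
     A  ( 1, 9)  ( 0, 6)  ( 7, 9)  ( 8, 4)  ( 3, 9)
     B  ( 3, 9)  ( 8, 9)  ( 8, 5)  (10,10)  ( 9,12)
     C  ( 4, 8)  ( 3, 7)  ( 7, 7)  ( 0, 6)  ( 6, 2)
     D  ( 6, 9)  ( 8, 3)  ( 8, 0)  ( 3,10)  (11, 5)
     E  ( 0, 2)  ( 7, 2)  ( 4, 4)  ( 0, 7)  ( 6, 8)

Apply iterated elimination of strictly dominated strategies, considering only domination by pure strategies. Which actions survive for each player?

P1 drop A (B beats it: P:3>1 Q:8>0 R:8>7 S:10>8 T:9>3)
P1 drop C (D beats it: P:6>4 Q:8>3 R:8>7 S:3>0 T:11>6)
P1 drop E (B beats it: P:3>0 Q:8>7 R:8>4 S:10>0 T:9>6)
P2 drop P (S beats it: B:10>9 D:10>9)
P2 drop Q (S beats it: B:10>9 D:10>3)
P2 drop R (S beats it: B:10>5 D:10>0)
P1→{B,D} P2→{S,T}

Survivors P1:{B,D} P2:{S,T}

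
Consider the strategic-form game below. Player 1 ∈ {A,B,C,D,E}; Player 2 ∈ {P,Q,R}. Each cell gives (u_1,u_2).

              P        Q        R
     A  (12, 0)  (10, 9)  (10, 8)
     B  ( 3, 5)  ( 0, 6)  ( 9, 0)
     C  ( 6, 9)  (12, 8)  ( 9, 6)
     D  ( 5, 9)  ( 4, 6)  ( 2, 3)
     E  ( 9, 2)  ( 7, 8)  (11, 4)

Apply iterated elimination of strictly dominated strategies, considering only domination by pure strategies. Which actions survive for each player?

P1 drop B (A beats it: P:12>3 Q:10>0 R:10>9)
P1 drop D (A beats it: P:12>5 Q:10>4 R:10>2)
P2 drop R (Q beats it: A:9>8 C:8>6 E:8>4)
P1 drop E (A beats it: P:12>9 Q:10>7)
P1→{A,C} P2→{P,Q}

Remaining: P1:{A,C} P2:{P,Q}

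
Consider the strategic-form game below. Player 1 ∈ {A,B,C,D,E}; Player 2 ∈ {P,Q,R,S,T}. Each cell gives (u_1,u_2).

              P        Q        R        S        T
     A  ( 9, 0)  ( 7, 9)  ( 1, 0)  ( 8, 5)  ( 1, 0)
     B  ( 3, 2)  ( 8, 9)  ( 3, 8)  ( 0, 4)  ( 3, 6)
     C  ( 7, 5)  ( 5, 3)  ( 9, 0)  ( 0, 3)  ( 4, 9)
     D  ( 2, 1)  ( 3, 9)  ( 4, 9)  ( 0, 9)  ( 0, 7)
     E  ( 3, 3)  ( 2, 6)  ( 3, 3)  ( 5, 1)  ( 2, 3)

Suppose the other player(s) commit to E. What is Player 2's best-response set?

u_2(P vs E) = 3
u_2(Q vs E) = 6
u_2(R vs E) = 3
u_2(S vs E) = 1
u_2(T vs E) = 3
max payoff 6 at {Q}

BR_2 = {Q}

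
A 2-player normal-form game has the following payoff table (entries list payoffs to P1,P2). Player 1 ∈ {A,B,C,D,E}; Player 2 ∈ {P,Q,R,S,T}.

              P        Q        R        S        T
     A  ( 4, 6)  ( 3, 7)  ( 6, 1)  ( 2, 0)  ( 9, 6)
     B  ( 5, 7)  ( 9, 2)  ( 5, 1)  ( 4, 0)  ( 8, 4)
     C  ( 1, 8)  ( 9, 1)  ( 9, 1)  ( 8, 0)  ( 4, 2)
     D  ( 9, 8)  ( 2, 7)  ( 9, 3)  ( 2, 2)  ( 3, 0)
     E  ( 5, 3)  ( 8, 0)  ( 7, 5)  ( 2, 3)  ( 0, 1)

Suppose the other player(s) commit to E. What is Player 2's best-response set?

P2 best: {R}

u_2(P vs E) = 3
u_2(Q vs E) = 0
u_2(R vs E) = 5
u_2(S vs E) = 3
u_2(T vs E) = 1
max payoff 5 at {R}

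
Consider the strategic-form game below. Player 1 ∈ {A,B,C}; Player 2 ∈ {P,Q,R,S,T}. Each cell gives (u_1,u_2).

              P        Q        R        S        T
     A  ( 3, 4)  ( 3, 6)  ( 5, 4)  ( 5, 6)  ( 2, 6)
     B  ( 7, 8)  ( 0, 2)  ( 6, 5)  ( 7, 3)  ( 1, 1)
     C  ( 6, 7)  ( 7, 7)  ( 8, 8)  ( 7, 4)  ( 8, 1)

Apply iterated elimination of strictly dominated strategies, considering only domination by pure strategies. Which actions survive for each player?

P1 drop A (C beats it: P:6>3 Q:7>3 R:8>5 S:7>5 T:8>2)
P2 drop Q (R beats it: B:5>2 C:8>7)
P2 drop S (P beats it: B:8>3 C:7>4)
P2 drop T (P beats it: B:8>1 C:7>1)
P1→{B,C} P2→{P,R}

IESDS → P1:{B,C} P2:{P,R}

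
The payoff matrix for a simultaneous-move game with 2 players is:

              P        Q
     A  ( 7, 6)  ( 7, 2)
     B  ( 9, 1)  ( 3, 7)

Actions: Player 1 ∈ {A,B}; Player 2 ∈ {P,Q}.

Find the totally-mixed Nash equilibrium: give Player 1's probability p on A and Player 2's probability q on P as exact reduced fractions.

P1 indiff ⇒ q·7+(1-q)·7 = q·9+(1-q)·3 ⇒ q(-2) = (1-q)(-4) ⇒ q = 2/3
P2 indiff ⇒ p·6+(1-p)·1 = p·2+(1-p)·7 ⇒ p(4) = (1-p)(6) ⇒ p = 3/5

p=3/5, q=2/3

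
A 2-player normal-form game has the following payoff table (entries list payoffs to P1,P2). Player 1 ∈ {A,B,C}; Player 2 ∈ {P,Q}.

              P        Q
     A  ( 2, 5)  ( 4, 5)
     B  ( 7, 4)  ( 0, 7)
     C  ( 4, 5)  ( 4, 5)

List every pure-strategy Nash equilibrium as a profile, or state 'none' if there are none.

PSNE = {(A,Q), (C,Q)}

(A,P): not NE [P1→B gives 7>2]
(A,Q): NE
(B,P): not NE [P2→Q gives 7>4]
(B,Q): not NE [P1→C gives 4>0]
(C,P): not NE [P1→B gives 7>4]
(C,Q): NE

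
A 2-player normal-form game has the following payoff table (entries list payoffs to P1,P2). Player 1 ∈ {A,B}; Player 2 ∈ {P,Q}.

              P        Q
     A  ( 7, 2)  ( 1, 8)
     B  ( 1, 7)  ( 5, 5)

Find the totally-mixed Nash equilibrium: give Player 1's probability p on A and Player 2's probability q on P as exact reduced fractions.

P1 mixes 1/4 on A; P2 mixes 2/5 on P

P1 indiff ⇒ q·7+(1-q)·1 = q·1+(1-q)·5 ⇒ q(6) = (1-q)(4) ⇒ q = 2/5
P2 indiff ⇒ p·2+(1-p)·7 = p·8+(1-p)·5 ⇒ p(-6) = (1-p)(-2) ⇒ p = 1/4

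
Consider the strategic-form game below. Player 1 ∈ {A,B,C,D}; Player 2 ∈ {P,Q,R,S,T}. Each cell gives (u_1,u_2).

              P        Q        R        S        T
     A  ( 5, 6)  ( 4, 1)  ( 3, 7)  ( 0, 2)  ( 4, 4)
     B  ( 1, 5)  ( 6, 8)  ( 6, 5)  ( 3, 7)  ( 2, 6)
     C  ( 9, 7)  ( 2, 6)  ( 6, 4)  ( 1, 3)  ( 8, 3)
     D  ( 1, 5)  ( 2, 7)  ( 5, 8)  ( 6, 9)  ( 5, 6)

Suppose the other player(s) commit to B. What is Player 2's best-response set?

argmax u_2 = {Q}

u_2(P vs B) = 5
u_2(Q vs B) = 8
u_2(R vs B) = 5
u_2(S vs B) = 7
u_2(T vs B) = 6
max payoff 8 at {Q}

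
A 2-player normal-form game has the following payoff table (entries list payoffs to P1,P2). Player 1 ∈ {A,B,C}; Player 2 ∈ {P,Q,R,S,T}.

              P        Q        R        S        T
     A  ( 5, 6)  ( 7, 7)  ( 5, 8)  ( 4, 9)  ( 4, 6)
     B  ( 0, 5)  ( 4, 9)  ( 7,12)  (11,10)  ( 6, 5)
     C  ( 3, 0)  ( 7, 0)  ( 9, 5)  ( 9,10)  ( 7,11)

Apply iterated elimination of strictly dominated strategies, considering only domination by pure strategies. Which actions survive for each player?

P2 drop P (R beats it: A:8>6 B:12>5 C:5>0)
P2 drop Q (R beats it: A:8>7 B:12>9 C:5>0)
P1 drop A (B beats it: R:7>5 S:11>4 T:6>4)
P1→{B,C} P2→{R,S,T}

IESDS → P1:{B,C} P2:{R,S,T}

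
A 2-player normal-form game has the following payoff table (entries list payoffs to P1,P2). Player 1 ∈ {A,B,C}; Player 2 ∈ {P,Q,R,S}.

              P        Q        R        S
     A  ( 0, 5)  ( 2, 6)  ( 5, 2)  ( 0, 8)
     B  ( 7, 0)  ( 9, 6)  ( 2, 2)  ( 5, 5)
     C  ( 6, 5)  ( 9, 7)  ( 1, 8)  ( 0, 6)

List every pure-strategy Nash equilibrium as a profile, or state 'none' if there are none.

(A,P): not NE [P1→B gives 7>0; P2→S gives 8>5]
(A,Q): not NE [P1→C gives 9>2; P2→S gives 8>6]
(A,R): not NE [P2→S gives 8>2]
(A,S): not NE [P1→B gives 5>0]
(B,P): not NE [P2→Q gives 6>0]
(B,Q): NE
(B,R): not NE [P1→A gives 5>2; P2→Q gives 6>2]
(B,S): not NE [P2→Q gives 6>5]
(C,P): not NE [P1→B gives 7>6; P2→R gives 8>5]
(C,Q): not NE [P2→R gives 8>7]
(C,R): not NE [P1→A gives 5>1]
(C,S): not NE [P1→B gives 5>0; P2→R gives 8>6]

NE set: (B,Q)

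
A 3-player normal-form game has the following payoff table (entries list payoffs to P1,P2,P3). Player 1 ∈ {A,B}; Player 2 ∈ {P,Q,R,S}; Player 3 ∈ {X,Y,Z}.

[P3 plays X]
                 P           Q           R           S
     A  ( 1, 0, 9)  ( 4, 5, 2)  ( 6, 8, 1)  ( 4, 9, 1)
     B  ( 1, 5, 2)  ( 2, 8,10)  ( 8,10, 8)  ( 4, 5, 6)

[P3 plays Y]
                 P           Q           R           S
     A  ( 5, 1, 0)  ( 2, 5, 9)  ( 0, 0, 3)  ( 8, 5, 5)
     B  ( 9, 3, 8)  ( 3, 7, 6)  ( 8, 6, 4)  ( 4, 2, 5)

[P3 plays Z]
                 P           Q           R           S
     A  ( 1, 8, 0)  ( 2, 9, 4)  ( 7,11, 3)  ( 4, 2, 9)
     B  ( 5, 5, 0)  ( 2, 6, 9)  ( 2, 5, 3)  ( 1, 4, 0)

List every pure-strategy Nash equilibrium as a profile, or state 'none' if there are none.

PSNE = {(A,R,Z), (B,R,X)}

(A,P,X): not NE [P2→S gives 9>0]
(A,P,Y): not NE [P1→B gives 9>5; P2→S gives 5>1; P3→X gives 9>0]
(A,P,Z): not NE [P1→B gives 5>1; P2→R gives 11>8; P3→X gives 9>0]
(A,Q,X): not NE [P2→S gives 9>5; P3→Y gives 9>2]
(A,Q,Y): not NE [P1→B gives 3>2]
(A,Q,Z): not NE [P2→R gives 11>9; P3→Y gives 9>4]
(A,R,X): not NE [P1→B gives 8>6; P2→S gives 9>8; P3→Z gives 3>1]
(A,R,Y): not NE [P1→B gives 8>0; P2→S gives 5>0]
(A,R,Z): NE
(A,S,X): not NE [P3→Z gives 9>1]
(A,S,Y): not NE [P3→Z gives 9>5]
(A,S,Z): not NE [P2→R gives 11>2]
(B,P,X): not NE [P2→R gives 10>5; P3→Y gives 8>2]
(B,P,Y): not NE [P2→Q gives 7>3]
(B,P,Z): not NE [P2→Q gives 6>5; P3→Y gives 8>0]
(B,Q,X): not NE [P1→A gives 4>2; P2→R gives 10>8]
(B,Q,Y): not NE [P3→X gives 10>6]
(B,Q,Z): not NE [P3→X gives 10>9]
(B,R,X): NE
(B,R,Y): not NE [P2→Q gives 7>6; P3→X gives 8>4]
(B,R,Z): not NE [P1→A gives 7>2; P2→Q gives 6>5; P3→X gives 8>3]
(B,S,X): not NE [P2→R gives 10>5]
(B,S,Y): not NE [P1→A gives 8>4; P2→Q gives 7>2; P3→X gives 6>5]
(B,S,Z): not NE [P1→A gives 4>1; P2→Q gives 6>4; P3→X gives 6>0]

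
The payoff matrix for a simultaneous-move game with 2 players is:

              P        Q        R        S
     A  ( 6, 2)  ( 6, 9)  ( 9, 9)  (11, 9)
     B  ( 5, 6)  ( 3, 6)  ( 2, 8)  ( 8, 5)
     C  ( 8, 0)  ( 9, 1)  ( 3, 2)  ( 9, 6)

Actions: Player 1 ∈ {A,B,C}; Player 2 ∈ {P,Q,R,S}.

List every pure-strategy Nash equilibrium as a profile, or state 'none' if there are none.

PSNE = {(A,R), (A,S)}

(A,P): not NE [P1→C gives 8>6; P2→S gives 9>2]
(A,Q): not NE [P1→C gives 9>6]
(A,R): NE
(A,S): NE
(B,P): not NE [P1→C gives 8>5; P2→R gives 8>6]
(B,Q): not NE [P1→C gives 9>3; P2→R gives 8>6]
(B,R): not NE [P1→A gives 9>2]
(B,S): not NE [P1→A gives 11>8; P2→R gives 8>5]
(C,P): not NE [P2→S gives 6>0]
(C,Q): not NE [P2→S gives 6>1]
(C,R): not NE [P1→A gives 9>3; P2→S gives 6>2]
(C,S): not NE [P1→A gives 11>9]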